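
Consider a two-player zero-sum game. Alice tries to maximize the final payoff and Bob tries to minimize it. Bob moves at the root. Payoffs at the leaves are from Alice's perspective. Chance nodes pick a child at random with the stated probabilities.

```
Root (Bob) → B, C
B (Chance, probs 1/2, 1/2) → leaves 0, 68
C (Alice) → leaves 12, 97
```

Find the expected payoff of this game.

B (Chance): 1/2·0 + 1/2·68 = 34
C (Alice): max(12, 97) = 97
Root (Bob): min(34, 97) = 34

34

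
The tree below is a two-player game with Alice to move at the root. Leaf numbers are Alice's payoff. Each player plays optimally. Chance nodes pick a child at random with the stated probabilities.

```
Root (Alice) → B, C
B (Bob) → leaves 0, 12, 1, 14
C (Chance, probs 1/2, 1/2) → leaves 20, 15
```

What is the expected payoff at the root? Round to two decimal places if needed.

B (Bob): min(0, 12, 1, 14) = 0
C (Chance): 1/2·20 + 1/2·15 = 17.5
Root (Alice): max(0, 17.5) = 17.5

17.5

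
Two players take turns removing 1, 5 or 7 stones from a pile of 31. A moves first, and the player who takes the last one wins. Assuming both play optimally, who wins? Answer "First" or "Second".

Mark each pile size as W (mover wins) or L (mover loses):
i:   0  1  2  3  4  5  6  7  8  9 10 11 12 13 14 15 16 17 18 19 20 21 22 23 24 25 26 27 28 29 30 31
     L  W  L  W  L  W  L  W  L  W  L  W  L  W  L  W  L  W  L  W  L  W  L  W  L  W  L  W  L  W  L  W
Position 31 is W, so the first player wins.

First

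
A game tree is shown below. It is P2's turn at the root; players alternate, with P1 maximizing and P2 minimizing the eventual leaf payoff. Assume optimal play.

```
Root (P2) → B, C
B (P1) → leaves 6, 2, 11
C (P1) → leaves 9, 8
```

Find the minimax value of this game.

9

B (P1): max(6, 2, 11) = 11
C (P1): max(9, 8) = 9
Root (P2): min(11, 9) = 9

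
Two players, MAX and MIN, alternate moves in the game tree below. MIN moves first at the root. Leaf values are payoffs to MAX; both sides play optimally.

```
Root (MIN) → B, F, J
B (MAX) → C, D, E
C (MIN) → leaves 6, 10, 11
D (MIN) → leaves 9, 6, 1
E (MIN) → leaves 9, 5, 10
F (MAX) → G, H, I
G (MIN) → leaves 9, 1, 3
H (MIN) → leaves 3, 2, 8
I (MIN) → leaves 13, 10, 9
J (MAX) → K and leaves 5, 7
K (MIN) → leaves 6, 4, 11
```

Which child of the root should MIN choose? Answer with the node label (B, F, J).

B

C (MIN): min(6, 10, 11) = 6
D (MIN): min(9, 6, 1) = 1
E (MIN): min(9, 5, 10) = 5
B (MAX): max(6, 1, 5) = 6
G (MIN): min(9, 1, 3) = 1
H (MIN): min(3, 2, 8) = 2
I (MIN): min(13, 10, 9) = 9
F (MAX): max(1, 2, 9) = 9
K (MIN): min(6, 4, 11) = 4
J (MAX): max(4, 5, 7) = 7
Root (MIN): min(6, 9, 7) = 6
MIN picks the child with the lowest value: B (value 6).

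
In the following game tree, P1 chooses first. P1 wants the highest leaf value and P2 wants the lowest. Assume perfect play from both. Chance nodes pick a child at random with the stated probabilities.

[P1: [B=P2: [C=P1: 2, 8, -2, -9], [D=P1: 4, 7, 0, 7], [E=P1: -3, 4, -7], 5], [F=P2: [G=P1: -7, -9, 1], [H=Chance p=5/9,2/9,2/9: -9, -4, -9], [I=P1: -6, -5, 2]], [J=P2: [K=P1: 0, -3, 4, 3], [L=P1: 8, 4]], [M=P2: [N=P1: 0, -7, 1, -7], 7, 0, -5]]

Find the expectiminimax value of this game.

C (P1): max(2, 8, -2, -9) = 8
D (P1): max(4, 7, 0, 7) = 7
E (P1): max(-3, 4, -7) = 4
B (P2): min(8, 7, 4, 5) = 4
G (P1): max(-7, -9, 1) = 1
H (Chance): 5/9·-9 + 2/9·-4 + 2/9·-9 = -7.89
I (P1): max(-6, -5, 2) = 2
F (P2): min(1, -7.89, 2) = -7.89
K (P1): max(0, -3, 4, 3) = 4
L (P1): max(8, 4) = 8
J (P2): min(4, 8) = 4
N (P1): max(0, -7, 1, -7) = 1
M (P2): min(1, 7, 0, -5) = -5
Root (P1): max(4, -7.89, 4, -5) = 4

4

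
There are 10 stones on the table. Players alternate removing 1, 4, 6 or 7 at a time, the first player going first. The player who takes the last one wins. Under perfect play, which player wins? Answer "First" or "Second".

Positions where the player to move wins (W) vs loses (L):
i:   0  1  2  3  4  5  6  7  8  9 10
     L  W  L  W  W  L  W  W  W  W  L
Position 10 is L, so the second player wins.

Second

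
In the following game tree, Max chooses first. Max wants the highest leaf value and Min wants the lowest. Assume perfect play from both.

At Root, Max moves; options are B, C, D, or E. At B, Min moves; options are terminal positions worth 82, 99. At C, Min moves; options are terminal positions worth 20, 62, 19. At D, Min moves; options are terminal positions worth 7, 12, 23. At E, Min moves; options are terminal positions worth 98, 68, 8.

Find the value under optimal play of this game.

B (Min): min(82, 99) = 82
C (Min): min(20, 62, 19) = 19
D (Min): min(7, 12, 23) = 7
E (Min): min(98, 68, 8) = 8
Root (Max): max(82, 19, 7, 8) = 82

82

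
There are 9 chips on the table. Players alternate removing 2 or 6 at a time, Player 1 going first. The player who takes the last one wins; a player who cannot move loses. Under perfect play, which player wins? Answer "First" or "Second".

Compute winning (W) and losing (L) positions by backward induction:
i:   0  1  2  3  4  5  6  7  8  9
     L  L  W  W  L  L  W  W  L  L
Position 9 is L, so the second player wins.

Second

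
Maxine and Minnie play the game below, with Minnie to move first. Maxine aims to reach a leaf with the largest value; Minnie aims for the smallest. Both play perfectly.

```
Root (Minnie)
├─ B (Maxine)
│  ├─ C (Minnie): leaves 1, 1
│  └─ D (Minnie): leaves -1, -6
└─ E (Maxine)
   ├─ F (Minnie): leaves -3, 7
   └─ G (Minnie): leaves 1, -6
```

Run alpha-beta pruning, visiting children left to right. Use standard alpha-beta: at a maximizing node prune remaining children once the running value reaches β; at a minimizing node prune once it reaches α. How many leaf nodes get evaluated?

C [α=-∞,β=+∞]: v=1
D [α=1,β=+∞]: v=-1 after child 1 ≤ α → α-cutoff, skip 1
B [α=-∞,β=+∞]: v=1
F [α=-∞,β=1]: v=-3
G [α=-3,β=1]: v=-6
E [α=-∞,β=1]: v=-3
Root [α=-∞,β=+∞]: v=-3
Leaves evaluated: 7 of 8.

7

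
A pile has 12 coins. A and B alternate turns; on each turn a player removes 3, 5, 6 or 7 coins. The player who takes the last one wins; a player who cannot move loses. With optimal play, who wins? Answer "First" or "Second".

Second

Compute winning (W) and losing (L) positions by backward induction:
i:   0  1  2  3  4  5  6  7  8  9 10 11 12
     L  L  L  W  W  W  W  W  W  W  L  L  L
Position 12 is L, so the second player wins.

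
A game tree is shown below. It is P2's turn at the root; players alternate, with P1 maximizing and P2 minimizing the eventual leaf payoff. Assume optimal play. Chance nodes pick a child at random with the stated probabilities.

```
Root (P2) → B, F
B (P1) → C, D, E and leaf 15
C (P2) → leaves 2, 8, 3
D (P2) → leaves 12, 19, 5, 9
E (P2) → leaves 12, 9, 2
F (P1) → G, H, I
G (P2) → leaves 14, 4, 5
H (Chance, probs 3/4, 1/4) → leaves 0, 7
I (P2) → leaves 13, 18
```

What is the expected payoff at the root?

C (P2): min(2, 8, 3) = 2
D (P2): min(12, 19, 5, 9) = 5
E (P2): min(12, 9, 2) = 2
B (P1): max(2, 5, 2, 15) = 15
G (P2): min(14, 4, 5) = 4
H (Chance): 3/4·0 + 1/4·7 = 1.75
I (P2): min(13, 18) = 13
F (P1): max(4, 1.75, 13) = 13
Root (P2): min(15, 13) = 13

13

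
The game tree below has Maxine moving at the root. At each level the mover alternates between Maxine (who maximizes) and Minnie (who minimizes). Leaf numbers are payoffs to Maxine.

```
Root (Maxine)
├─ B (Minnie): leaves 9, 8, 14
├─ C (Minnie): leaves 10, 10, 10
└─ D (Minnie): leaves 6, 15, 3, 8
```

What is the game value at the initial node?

10

B (Minnie): min(9, 8, 14) = 8
C (Minnie): min(10, 10, 10) = 10
D (Minnie): min(6, 15, 3, 8) = 3
Root (Maxine): max(8, 10, 3) = 10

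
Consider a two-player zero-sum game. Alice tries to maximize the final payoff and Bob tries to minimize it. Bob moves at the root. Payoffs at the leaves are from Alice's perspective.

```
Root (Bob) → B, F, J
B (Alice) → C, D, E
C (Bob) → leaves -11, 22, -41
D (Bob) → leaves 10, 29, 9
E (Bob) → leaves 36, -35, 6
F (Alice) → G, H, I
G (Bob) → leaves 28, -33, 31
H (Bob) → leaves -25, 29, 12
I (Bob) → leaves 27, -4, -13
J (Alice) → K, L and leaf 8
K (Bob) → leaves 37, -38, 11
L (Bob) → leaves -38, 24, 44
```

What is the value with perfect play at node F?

G: min(28, -33, 31) = -33
H: min(-25, 29, 12) = -25
I: min(27, -4, -13) = -13
F: max(-33, -25, -13) = -13

-13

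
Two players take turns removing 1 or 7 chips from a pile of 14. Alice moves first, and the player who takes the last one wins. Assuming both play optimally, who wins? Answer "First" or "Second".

W/L table (W = player to move can force a win):
i:   0  1  2  3  4  5  6  7  8  9 10 11 12 13 14
     L  W  L  W  L  W  L  W  L  W  L  W  L  W  L
Position 14 is L, so the second player wins.

Second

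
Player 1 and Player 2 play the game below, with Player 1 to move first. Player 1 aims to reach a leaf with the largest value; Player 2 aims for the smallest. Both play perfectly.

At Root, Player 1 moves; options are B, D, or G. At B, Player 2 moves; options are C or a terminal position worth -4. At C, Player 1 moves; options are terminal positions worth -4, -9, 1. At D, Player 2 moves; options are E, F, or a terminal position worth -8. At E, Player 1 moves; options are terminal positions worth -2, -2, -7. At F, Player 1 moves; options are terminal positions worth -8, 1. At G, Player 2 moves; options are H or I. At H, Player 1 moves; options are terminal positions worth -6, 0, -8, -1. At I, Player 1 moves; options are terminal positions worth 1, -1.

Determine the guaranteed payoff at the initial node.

C (Player 1): max(-4, -9, 1) = 1
B (Player 2): min(1, -4) = -4
E (Player 1): max(-2, -2, -7) = -2
F (Player 1): max(-8, 1) = 1
D (Player 2): min(-2, 1, -8) = -8
H (Player 1): max(-6, 0, -8, -1) = 0
I (Player 1): max(1, -1) = 1
G (Player 2): min(0, 1) = 0
Root (Player 1): max(-4, -8, 0) = 0

0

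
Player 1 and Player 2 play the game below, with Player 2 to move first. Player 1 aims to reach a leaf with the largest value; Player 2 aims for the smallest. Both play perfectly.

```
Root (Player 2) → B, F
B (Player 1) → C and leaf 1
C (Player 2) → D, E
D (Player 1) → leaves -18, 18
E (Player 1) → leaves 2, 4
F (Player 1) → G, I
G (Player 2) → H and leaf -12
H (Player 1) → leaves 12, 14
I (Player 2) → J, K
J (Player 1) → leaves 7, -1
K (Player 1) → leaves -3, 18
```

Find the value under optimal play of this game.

4

D (Player 1): max(-18, 18) = 18
E (Player 1): max(2, 4) = 4
C (Player 2): min(18, 4) = 4
B (Player 1): max(4, 1) = 4
H (Player 1): max(12, 14) = 14
G (Player 2): min(14, -12) = -12
J (Player 1): max(7, -1) = 7
K (Player 1): max(-3, 18) = 18
I (Player 2): min(7, 18) = 7
F (Player 1): max(-12, 7) = 7
Root (Player 2): min(4, 7) = 4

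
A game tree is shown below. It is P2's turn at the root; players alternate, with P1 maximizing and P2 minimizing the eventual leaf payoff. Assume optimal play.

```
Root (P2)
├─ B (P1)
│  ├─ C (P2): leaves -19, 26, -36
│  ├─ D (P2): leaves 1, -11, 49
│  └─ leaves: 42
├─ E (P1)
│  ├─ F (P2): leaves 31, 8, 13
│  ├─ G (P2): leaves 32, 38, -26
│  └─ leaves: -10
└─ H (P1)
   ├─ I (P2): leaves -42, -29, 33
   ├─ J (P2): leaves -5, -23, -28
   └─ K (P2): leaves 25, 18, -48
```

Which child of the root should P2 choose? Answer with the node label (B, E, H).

H

C (P2): min(-19, 26, -36) = -36
D (P2): min(1, -11, 49) = -11
B (P1): max(-36, -11, 42) = 42
F (P2): min(31, 8, 13) = 8
G (P2): min(32, 38, -26) = -26
E (P1): max(8, -26, -10) = 8
I (P2): min(-42, -29, 33) = -42
J (P2): min(-5, -23, -28) = -28
K (P2): min(25, 18, -48) = -48
H (P1): max(-42, -28, -48) = -28
Root (P2): min(42, 8, -28) = -28
P2 picks the child with the lowest value: H (value -28).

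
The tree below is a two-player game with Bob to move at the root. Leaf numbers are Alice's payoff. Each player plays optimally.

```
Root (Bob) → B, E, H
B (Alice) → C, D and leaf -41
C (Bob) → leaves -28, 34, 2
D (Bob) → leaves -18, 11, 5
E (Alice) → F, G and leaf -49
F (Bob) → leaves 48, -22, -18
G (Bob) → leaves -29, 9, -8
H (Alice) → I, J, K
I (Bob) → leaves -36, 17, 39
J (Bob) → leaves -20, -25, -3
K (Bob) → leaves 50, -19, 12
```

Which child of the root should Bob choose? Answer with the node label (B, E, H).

E

C (Bob): min(-28, 34, 2) = -28
D (Bob): min(-18, 11, 5) = -18
B (Alice): max(-28, -18, -41) = -18
F (Bob): min(48, -22, -18) = -22
G (Bob): min(-29, 9, -8) = -29
E (Alice): max(-22, -29, -49) = -22
I (Bob): min(-36, 17, 39) = -36
J (Bob): min(-20, -25, -3) = -25
K (Bob): min(50, -19, 12) = -19
H (Alice): max(-36, -25, -19) = -19
Root (Bob): min(-18, -22, -19) = -22
Bob picks the child with the lowest value: E (value -22).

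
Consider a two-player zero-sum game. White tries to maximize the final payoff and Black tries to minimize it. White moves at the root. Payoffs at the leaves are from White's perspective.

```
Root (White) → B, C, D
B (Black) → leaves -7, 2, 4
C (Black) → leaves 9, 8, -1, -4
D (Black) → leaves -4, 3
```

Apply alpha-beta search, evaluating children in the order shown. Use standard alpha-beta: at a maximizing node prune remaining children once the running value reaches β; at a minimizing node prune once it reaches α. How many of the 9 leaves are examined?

B [α=-∞,β=+∞]: v=-7
C [α=-7,β=+∞]: v=-4
D [α=-4,β=+∞]: v=-4 after child 1 ≤ α → α-cutoff, skip 1
Root [α=-∞,β=+∞]: v=-4
Leaves evaluated: 8 of 9.

8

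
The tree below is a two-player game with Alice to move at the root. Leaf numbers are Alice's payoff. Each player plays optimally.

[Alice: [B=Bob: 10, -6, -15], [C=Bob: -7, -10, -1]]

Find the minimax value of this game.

B (Bob): min(10, -6, -15) = -15
C (Bob): min(-7, -10, -1) = -10
Root (Alice): max(-15, -10) = -10

-10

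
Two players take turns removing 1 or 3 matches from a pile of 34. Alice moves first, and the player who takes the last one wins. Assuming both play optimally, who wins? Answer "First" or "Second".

i:   0  1  2  3  4  5  6  7  8  9 10 11 12 13 14 15 16 17 18 19 20 21 22 23 24 25 26 27 28 29 30 31 32 33 34
     L  W  L  W  L  W  L  W  L  W  L  W  L  W  L  W  L  W  L  W  L  W  L  W  L  W  L  W  L  W  L  W  L  W  L
Position 34 is L, so the second player wins.

Second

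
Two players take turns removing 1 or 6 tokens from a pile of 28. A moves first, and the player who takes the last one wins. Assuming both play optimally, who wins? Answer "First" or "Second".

Second

Mark each pile size as W (mover wins) or L (mover loses):
i:   0  1  2  3  4  5  6  7  8  9 10 11 12 13 14 15 16 17 18 19 20 21 22 23 24 25 26 27 28
     L  W  L  W  L  W  W  L  W  L  W  L  W  W  L  W  L  W  L  W  W  L  W  L  W  L  W  W  L
Position 28 is L, so the second player wins.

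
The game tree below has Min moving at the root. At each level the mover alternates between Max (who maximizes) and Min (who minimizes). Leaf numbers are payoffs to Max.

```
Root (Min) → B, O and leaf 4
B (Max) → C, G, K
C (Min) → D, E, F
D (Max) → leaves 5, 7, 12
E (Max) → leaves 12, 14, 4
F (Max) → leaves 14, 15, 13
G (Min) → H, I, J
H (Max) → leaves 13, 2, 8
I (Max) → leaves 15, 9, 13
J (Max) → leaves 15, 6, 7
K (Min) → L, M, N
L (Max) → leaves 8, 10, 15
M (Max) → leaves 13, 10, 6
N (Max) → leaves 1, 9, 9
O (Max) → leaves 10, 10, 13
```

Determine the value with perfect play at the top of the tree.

D (Max): max(5, 7, 12) = 12
E (Max): max(12, 14, 4) = 14
F (Max): max(14, 15, 13) = 15
C (Min): min(12, 14, 15) = 12
H (Max): max(13, 2, 8) = 13
I (Max): max(15, 9, 13) = 15
J (Max): max(15, 6, 7) = 15
G (Min): min(13, 15, 15) = 13
L (Max): max(8, 10, 15) = 15
M (Max): max(13, 10, 6) = 13
N (Max): max(1, 9, 9) = 9
K (Min): min(15, 13, 9) = 9
B (Max): max(12, 13, 9) = 13
O (Max): max(10, 10, 13) = 13
Root (Min): min(13, 13, 4) = 4

4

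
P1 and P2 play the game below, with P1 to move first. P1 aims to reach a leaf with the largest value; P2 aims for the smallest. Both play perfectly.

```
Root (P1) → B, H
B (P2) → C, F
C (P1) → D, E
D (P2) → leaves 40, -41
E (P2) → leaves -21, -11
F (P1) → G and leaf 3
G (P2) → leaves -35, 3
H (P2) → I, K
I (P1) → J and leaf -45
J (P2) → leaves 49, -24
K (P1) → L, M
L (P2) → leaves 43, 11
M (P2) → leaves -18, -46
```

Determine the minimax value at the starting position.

D (P2): min(40, -41) = -41
E (P2): min(-21, -11) = -21
C (P1): max(-41, -21) = -21
G (P2): min(-35, 3) = -35
F (P1): max(-35, 3) = 3
B (P2): min(-21, 3) = -21
J (P2): min(49, -24) = -24
I (P1): max(-24, -45) = -24
L (P2): min(43, 11) = 11
M (P2): min(-18, -46) = -46
K (P1): max(11, -46) = 11
H (P2): min(-24, 11) = -24
Root (P1): max(-21, -24) = -21

-21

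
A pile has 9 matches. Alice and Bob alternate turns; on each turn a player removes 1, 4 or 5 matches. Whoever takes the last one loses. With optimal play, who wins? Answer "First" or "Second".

Second

W/L table (W = player to move can force a win):
i:   0  1  2  3  4  5  6  7  8  9
     W  L  W  L  W  W  W  W  W  L
Position 9 is L, so the second player wins.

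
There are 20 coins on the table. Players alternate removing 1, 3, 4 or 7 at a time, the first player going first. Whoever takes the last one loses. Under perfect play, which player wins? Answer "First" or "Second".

First

W/L table (W = player to move can force a win):
i:   0  1  2  3  4  5  6  7  8  9 10 11 12 13 14 15 16 17 18 19 20
     W  L  W  L  W  W  W  W  W  L  W  L  W  W  W  W  W  L  W  L  W
Position 20 is W, so the first player wins.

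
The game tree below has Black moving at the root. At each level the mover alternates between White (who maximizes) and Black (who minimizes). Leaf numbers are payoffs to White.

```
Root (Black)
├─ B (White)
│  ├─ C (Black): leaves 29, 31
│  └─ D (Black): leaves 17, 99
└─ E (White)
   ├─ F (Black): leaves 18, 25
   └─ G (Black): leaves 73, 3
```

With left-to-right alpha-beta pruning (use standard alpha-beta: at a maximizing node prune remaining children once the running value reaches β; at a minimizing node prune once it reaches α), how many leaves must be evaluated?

7

C [α=-∞,β=+∞]: v=29
D [α=29,β=+∞]: v=17 after child 1 ≤ α → α-cutoff, skip 1
B [α=-∞,β=+∞]: v=29
F [α=-∞,β=29]: v=18
G [α=18,β=29]: v=3
E [α=-∞,β=29]: v=18
Root [α=-∞,β=+∞]: v=18
Leaves evaluated: 7 of 8.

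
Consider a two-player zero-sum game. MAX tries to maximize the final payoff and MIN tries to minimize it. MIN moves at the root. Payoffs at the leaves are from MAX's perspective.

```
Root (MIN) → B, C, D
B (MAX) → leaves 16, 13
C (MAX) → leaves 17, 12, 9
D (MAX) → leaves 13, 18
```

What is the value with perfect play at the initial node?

16

B (MAX): max(16, 13) = 16
C (MAX): max(17, 12, 9) = 17
D (MAX): max(13, 18) = 18
Root (MIN): min(16, 17, 18) = 16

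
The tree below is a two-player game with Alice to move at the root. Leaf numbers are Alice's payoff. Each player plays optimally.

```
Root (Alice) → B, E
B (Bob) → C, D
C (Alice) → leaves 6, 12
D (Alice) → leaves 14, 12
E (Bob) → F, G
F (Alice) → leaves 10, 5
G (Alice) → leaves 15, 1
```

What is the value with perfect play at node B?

12

C: max(6, 12) = 12
D: max(14, 12) = 14
B: min(12, 14) = 12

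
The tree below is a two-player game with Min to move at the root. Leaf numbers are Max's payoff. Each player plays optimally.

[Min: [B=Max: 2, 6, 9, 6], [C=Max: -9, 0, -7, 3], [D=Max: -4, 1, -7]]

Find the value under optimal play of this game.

B (Max): max(2, 6, 9, 6) = 9
C (Max): max(-9, 0, -7, 3) = 3
D (Max): max(-4, 1, -7) = 1
Root (Min): min(9, 3, 1) = 1

1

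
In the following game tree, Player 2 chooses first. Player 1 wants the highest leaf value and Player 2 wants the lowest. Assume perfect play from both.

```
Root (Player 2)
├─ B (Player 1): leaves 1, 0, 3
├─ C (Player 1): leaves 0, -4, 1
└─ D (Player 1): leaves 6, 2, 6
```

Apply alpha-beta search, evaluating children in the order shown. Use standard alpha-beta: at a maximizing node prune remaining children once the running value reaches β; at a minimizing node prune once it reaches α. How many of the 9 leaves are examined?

7

B [α=-∞,β=+∞]: v=3
C [α=-∞,β=3]: v=1
D [α=-∞,β=1]: v=6 after child 1 ≥ β → β-cutoff, skip 2
Root [α=-∞,β=+∞]: v=1
Leaves evaluated: 7 of 9.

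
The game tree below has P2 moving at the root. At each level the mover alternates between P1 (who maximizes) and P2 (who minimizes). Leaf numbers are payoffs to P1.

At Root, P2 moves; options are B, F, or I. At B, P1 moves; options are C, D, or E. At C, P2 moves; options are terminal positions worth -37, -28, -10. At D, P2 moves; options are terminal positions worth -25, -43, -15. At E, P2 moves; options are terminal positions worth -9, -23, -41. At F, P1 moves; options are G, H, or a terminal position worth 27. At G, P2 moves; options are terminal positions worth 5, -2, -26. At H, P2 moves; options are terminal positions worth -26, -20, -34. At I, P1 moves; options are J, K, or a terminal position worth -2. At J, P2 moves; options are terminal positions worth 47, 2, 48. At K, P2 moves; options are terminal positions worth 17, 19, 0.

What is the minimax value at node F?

G: min(5, -2, -26) = -26
H: min(-26, -20, -34) = -34
F: max(-26, -34, 27) = 27

27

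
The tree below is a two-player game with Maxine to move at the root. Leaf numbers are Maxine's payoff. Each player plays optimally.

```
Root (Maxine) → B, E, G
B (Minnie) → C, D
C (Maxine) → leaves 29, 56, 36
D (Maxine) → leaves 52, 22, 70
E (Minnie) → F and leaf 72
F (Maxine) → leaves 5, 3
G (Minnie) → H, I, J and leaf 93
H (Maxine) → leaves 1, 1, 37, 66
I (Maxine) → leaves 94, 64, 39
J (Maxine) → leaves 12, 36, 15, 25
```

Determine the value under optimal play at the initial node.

C (Maxine): max(29, 56, 36) = 56
D (Maxine): max(52, 22, 70) = 70
B (Minnie): min(56, 70) = 56
F (Maxine): max(5, 3) = 5
E (Minnie): min(5, 72) = 5
H (Maxine): max(1, 1, 37, 66) = 66
I (Maxine): max(94, 64, 39) = 94
J (Maxine): max(12, 36, 15, 25) = 36
G (Minnie): min(66, 94, 36, 93) = 36
Root (Maxine): max(56, 5, 36) = 56

56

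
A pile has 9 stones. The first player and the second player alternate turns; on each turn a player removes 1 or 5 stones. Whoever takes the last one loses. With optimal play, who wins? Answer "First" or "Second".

Second

Compute winning (W) and losing (L) positions by backward induction:
i:   0  1  2  3  4  5  6  7  8  9
     W  L  W  L  W  L  W  L  W  L
Position 9 is L, so the second player wins.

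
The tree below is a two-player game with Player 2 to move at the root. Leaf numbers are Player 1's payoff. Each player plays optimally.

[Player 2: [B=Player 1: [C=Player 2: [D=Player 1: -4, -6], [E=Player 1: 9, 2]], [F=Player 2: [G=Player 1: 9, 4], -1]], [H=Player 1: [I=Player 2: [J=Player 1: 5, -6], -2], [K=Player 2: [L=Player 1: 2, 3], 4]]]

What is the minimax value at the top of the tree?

D (Player 1): max(-4, -6) = -4
E (Player 1): max(9, 2) = 9
C (Player 2): min(-4, 9) = -4
G (Player 1): max(9, 4) = 9
F (Player 2): min(9, -1) = -1
B (Player 1): max(-4, -1) = -1
J (Player 1): max(5, -6) = 5
I (Player 2): min(5, -2) = -2
L (Player 1): max(2, 3) = 3
K (Player 2): min(3, 4) = 3
H (Player 1): max(-2, 3) = 3
Root (Player 2): min(-1, 3) = -1

-1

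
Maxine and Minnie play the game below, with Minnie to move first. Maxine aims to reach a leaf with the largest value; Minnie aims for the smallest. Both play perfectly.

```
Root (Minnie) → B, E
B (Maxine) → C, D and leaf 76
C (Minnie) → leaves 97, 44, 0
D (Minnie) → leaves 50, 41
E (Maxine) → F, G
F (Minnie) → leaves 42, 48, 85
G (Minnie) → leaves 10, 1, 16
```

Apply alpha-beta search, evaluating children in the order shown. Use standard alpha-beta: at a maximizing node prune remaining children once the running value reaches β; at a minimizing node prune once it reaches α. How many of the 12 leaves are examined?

10

C [α=-∞,β=+∞]: v=0
D [α=0,β=+∞]: v=41
B [α=-∞,β=+∞]: v=76
F [α=-∞,β=76]: v=42
G [α=42,β=76]: v=10 after child 1 ≤ α → α-cutoff, skip 2
E [α=-∞,β=76]: v=42
Root [α=-∞,β=+∞]: v=42
Leaves evaluated: 10 of 12.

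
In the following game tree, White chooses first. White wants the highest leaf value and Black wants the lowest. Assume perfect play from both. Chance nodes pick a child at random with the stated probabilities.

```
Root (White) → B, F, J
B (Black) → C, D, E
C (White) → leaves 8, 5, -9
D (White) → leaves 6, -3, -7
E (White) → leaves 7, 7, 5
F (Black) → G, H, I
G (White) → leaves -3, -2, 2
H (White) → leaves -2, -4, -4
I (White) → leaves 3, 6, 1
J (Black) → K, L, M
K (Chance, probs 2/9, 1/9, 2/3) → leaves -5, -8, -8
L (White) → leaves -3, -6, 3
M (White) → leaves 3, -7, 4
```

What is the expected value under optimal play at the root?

C (White): max(8, 5, -9) = 8
D (White): max(6, -3, -7) = 6
E (White): max(7, 7, 5) = 7
B (Black): min(8, 6, 7) = 6
G (White): max(-3, -2, 2) = 2
H (White): max(-2, -4, -4) = -2
I (White): max(3, 6, 1) = 6
F (Black): min(2, -2, 6) = -2
K (Chance): 2/9·-5 + 1/9·-8 + 2/3·-8 = -7.33
L (White): max(-3, -6, 3) = 3
M (White): max(3, -7, 4) = 4
J (Black): min(-7.33, 3, 4) = -7.33
Root (White): max(6, -2, -7.33) = 6

6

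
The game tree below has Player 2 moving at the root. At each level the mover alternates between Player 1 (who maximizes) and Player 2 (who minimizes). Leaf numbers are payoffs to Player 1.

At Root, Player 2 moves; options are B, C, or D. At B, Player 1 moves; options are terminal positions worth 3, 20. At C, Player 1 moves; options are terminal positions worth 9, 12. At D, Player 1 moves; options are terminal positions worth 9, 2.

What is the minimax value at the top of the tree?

B (Player 1): max(3, 20) = 20
C (Player 1): max(9, 12) = 12
D (Player 1): max(9, 2) = 9
Root (Player 2): min(20, 12, 9) = 9

9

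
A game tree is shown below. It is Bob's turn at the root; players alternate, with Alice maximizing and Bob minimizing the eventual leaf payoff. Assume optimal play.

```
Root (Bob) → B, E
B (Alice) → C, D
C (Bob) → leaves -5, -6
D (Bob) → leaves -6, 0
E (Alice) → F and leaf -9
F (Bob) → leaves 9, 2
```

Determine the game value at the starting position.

C (Bob): min(-5, -6) = -6
D (Bob): min(-6, 0) = -6
B (Alice): max(-6, -6) = -6
F (Bob): min(9, 2) = 2
E (Alice): max(2, -9) = 2
Root (Bob): min(-6, 2) = -6

-6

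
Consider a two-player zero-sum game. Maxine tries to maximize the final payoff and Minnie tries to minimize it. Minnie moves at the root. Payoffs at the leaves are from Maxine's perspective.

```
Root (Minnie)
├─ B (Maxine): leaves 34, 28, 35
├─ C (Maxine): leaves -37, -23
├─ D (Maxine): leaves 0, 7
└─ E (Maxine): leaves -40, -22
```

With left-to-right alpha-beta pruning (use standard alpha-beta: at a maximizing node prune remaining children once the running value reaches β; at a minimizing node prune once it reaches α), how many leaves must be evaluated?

8

B [α=-∞,β=+∞]: v=35
C [α=-∞,β=35]: v=-23
D [α=-∞,β=-23]: v=0 after child 1 ≥ β → β-cutoff, skip 1
E [α=-∞,β=-23]: v=-22
Root [α=-∞,β=+∞]: v=-23
Leaves evaluated: 8 of 9.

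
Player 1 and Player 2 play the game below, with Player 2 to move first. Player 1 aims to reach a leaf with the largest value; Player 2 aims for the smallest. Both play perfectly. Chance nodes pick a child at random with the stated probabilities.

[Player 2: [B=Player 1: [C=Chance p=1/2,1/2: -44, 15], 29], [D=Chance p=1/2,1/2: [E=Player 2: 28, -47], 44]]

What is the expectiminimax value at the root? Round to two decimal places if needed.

C (Chance): 1/2·-44 + 1/2·15 = -14.5
B (Player 1): max(-14.5, 29) = 29
E (Player 2): min(28, -47) = -47
D (Chance): 1/2·-47 + 1/2·44 = -1.5
Root (Player 2): min(29, -1.5) = -1.5

-1.5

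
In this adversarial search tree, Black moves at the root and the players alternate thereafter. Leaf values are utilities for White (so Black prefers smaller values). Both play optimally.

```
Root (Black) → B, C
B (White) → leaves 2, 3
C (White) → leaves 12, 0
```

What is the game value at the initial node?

B (White): max(2, 3) = 3
C (White): max(12, 0) = 12
Root (Black): min(3, 12) = 3

3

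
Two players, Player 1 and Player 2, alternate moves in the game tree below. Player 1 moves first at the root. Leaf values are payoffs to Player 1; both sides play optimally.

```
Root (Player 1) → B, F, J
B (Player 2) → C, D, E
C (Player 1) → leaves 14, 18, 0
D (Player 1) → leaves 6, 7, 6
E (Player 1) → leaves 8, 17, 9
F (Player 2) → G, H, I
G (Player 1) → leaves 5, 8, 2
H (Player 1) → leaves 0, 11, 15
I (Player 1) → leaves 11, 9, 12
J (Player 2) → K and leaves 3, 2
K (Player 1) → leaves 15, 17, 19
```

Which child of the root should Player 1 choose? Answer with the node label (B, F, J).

C (Player 1): max(14, 18, 0) = 18
D (Player 1): max(6, 7, 6) = 7
E (Player 1): max(8, 17, 9) = 17
B (Player 2): min(18, 7, 17) = 7
G (Player 1): max(5, 8, 2) = 8
H (Player 1): max(0, 11, 15) = 15
I (Player 1): max(11, 9, 12) = 12
F (Player 2): min(8, 15, 12) = 8
K (Player 1): max(15, 17, 19) = 19
J (Player 2): min(19, 3, 2) = 2
Root (Player 1): max(7, 8, 2) = 8
Player 1 picks the child with the highest value: F (value 8).

F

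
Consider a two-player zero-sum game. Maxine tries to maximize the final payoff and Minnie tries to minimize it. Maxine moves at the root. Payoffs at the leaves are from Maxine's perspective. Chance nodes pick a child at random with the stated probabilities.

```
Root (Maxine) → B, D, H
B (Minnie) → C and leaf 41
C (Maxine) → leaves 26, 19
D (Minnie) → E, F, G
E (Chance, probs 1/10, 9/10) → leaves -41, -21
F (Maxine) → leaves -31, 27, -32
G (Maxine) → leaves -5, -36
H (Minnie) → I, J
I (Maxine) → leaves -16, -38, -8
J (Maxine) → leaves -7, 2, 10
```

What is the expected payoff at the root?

C (Maxine): max(26, 19) = 26
B (Minnie): min(26, 41) = 26
E (Chance): 1/10·-41 + 9/10·-21 = -23
F (Maxine): max(-31, 27, -32) = 27
G (Maxine): max(-5, -36) = -5
D (Minnie): min(-23, 27, -5) = -23
I (Maxine): max(-16, -38, -8) = -8
J (Maxine): max(-7, 2, 10) = 10
H (Minnie): min(-8, 10) = -8
Root (Maxine): max(26, -23, -8) = 26

26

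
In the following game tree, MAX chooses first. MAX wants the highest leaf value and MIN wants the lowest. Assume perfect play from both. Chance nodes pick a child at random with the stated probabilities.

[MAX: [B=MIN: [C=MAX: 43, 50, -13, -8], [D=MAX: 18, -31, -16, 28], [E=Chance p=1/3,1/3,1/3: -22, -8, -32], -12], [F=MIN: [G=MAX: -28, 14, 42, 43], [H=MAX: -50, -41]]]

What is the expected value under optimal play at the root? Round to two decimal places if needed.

-20.67

C (MAX): max(43, 50, -13, -8) = 50
D (MAX): max(18, -31, -16, 28) = 28
E (Chance): 1/3·-22 + 1/3·-8 + 1/3·-32 = -20.67
B (MIN): min(50, 28, -20.67, -12) = -20.67
G (MAX): max(-28, 14, 42, 43) = 43
H (MAX): max(-50, -41) = -41
F (MIN): min(43, -41) = -41
Root (MAX): max(-20.67, -41) = -20.67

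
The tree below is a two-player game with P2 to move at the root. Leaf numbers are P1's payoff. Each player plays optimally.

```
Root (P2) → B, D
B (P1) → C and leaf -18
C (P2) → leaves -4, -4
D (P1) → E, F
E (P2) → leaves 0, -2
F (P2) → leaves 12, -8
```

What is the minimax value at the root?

C (P2): min(-4, -4) = -4
B (P1): max(-4, -18) = -4
E (P2): min(0, -2) = -2
F (P2): min(12, -8) = -8
D (P1): max(-2, -8) = -2
Root (P2): min(-4, -2) = -4

-4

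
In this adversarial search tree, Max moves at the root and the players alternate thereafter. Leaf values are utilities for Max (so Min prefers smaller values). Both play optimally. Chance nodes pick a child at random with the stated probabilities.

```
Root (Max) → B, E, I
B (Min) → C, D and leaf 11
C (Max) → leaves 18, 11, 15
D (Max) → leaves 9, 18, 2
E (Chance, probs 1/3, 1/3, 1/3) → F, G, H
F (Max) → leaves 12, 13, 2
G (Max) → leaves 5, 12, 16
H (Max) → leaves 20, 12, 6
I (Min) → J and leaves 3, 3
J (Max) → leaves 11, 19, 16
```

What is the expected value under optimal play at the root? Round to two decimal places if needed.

16.33

C (Max): max(18, 11, 15) = 18
D (Max): max(9, 18, 2) = 18
B (Min): min(18, 18, 11) = 11
F (Max): max(12, 13, 2) = 13
G (Max): max(5, 12, 16) = 16
H (Max): max(20, 12, 6) = 20
E (Chance): 1/3·13 + 1/3·16 + 1/3·20 = 16.33
J (Max): max(11, 19, 16) = 19
I (Min): min(19, 3, 3) = 3
Root (Max): max(11, 16.33, 3) = 16.33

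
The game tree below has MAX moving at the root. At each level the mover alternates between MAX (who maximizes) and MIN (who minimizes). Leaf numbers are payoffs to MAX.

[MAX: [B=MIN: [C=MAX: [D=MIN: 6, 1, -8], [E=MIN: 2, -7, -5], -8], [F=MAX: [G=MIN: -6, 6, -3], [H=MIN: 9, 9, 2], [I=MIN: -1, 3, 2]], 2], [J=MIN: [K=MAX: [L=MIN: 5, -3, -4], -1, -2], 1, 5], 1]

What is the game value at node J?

-1

L: min(5, -3, -4) = -4
K: max(-4, -1, -2) = -1
J: min(-1, 1, 5) = -1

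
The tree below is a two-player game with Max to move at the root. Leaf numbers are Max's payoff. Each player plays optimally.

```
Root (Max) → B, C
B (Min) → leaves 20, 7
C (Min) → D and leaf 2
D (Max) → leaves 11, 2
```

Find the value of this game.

7

B (Min): min(20, 7) = 7
D (Max): max(11, 2) = 11
C (Min): min(11, 2) = 2
Root (Max): max(7, 2) = 7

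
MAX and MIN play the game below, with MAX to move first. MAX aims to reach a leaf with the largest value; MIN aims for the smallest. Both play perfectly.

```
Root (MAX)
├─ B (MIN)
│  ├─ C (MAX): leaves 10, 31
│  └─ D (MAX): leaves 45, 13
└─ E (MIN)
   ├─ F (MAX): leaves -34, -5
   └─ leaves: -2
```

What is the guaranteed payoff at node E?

-5

F: max(-34, -5) = -5
E: min(-5, -2) = -5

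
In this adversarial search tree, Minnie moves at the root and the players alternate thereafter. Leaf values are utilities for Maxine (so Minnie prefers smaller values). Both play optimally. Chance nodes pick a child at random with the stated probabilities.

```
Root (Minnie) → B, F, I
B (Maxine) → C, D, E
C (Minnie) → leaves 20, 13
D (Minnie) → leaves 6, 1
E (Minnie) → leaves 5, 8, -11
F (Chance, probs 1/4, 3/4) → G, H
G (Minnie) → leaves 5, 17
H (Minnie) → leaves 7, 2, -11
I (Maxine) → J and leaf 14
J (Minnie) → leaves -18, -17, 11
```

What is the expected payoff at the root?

-7

C (Minnie): min(20, 13) = 13
D (Minnie): min(6, 1) = 1
E (Minnie): min(5, 8, -11) = -11
B (Maxine): max(13, 1, -11) = 13
G (Minnie): min(5, 17) = 5
H (Minnie): min(7, 2, -11) = -11
F (Chance): 1/4·5 + 3/4·-11 = -7
J (Minnie): min(-18, -17, 11) = -18
I (Maxine): max(-18, 14) = 14
Root (Minnie): min(13, -7, 14) = -7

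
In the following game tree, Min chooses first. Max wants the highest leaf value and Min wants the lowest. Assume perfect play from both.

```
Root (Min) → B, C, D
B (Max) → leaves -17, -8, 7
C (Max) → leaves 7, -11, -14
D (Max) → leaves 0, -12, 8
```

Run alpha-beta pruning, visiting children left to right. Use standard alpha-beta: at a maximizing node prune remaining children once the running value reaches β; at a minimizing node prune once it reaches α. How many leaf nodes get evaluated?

B [α=-∞,β=+∞]: v=7
C [α=-∞,β=7]: v=7 after child 1 ≥ β → β-cutoff, skip 2
D [α=-∞,β=7]: v=8
Root [α=-∞,β=+∞]: v=7
Leaves evaluated: 7 of 9.

7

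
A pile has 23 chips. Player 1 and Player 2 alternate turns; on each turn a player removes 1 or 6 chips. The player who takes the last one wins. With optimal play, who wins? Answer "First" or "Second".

Second

W/L table (W = player to move can force a win):
i:   0  1  2  3  4  5  6  7  8  9 10 11 12 13 14 15 16 17 18 19 20 21 22 23
     L  W  L  W  L  W  W  L  W  L  W  L  W  W  L  W  L  W  L  W  W  L  W  L
Position 23 is L, so the second player wins.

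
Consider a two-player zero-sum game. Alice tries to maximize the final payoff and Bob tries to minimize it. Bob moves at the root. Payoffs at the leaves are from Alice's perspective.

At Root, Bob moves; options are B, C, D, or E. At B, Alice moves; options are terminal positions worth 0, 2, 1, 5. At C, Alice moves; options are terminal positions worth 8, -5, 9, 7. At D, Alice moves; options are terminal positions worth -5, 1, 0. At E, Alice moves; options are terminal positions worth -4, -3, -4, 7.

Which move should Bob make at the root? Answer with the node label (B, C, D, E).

D

B (Alice): max(0, 2, 1, 5) = 5
C (Alice): max(8, -5, 9, 7) = 9
D (Alice): max(-5, 1, 0) = 1
E (Alice): max(-4, -3, -4, 7) = 7
Root (Bob): min(5, 9, 1, 7) = 1
Bob picks the child with the lowest value: D (value 1).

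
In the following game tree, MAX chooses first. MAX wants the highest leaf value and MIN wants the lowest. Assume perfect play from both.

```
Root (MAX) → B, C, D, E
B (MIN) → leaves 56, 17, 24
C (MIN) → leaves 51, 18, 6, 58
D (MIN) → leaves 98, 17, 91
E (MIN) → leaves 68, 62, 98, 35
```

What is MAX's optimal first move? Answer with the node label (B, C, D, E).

B (MIN): min(56, 17, 24) = 17
C (MIN): min(51, 18, 6, 58) = 6
D (MIN): min(98, 17, 91) = 17
E (MIN): min(68, 62, 98, 35) = 35
Root (MAX): max(17, 6, 17, 35) = 35
MAX picks the child with the highest value: E (value 35).

E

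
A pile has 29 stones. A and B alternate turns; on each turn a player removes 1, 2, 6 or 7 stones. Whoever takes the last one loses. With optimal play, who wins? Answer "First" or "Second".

First

i:   0  1  2  3  4  5  6  7  8  9 10 11 12 13 14 15 16 17 18 19 20 21 22 23 24 25 26 27 28 29
     W  L  W  W  L  W  W  W  W  L  W  W  L  W  W  W  W  L  W  W  L  W  W  W  W  L  W  W  L  W
Position 29 is W, so the first player wins.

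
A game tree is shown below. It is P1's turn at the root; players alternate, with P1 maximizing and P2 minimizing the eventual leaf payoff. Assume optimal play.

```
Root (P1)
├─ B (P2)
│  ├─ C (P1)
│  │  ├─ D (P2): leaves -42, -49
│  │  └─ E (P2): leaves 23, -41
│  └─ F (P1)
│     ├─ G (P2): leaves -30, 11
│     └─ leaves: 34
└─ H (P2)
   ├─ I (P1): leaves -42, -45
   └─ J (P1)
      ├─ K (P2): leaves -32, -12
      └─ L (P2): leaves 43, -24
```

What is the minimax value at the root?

D (P2): min(-42, -49) = -49
E (P2): min(23, -41) = -41
C (P1): max(-49, -41) = -41
G (P2): min(-30, 11) = -30
F (P1): max(-30, 34) = 34
B (P2): min(-41, 34) = -41
I (P1): max(-42, -45) = -42
K (P2): min(-32, -12) = -32
L (P2): min(43, -24) = -24
J (P1): max(-32, -24) = -24
H (P2): min(-42, -24) = -42
Root (P1): max(-41, -42) = -41

-41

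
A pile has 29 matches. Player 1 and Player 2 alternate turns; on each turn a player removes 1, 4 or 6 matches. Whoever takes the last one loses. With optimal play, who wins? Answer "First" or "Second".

Compute winning (W) and losing (L) positions by backward induction:
i:   0  1  2  3  4  5  6  7  8  9 10 11 12 13 14 15 16 17 18 19 20 21 22 23 24 25 26 27 28 29
     W  L  W  L  W  W  L  W  L  W  W  L  W  L  W  W  L  W  L  W  W  L  W  L  W  W  L  W  L  W
Position 29 is W, so the first player wins.

First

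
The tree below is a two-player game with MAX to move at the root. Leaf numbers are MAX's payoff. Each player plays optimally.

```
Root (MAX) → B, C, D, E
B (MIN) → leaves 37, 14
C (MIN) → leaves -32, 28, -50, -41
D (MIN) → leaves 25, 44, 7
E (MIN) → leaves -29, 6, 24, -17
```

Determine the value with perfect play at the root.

14

B (MIN): min(37, 14) = 14
C (MIN): min(-32, 28, -50, -41) = -50
D (MIN): min(25, 44, 7) = 7
E (MIN): min(-29, 6, 24, -17) = -29
Root (MAX): max(14, -50, 7, -29) = 14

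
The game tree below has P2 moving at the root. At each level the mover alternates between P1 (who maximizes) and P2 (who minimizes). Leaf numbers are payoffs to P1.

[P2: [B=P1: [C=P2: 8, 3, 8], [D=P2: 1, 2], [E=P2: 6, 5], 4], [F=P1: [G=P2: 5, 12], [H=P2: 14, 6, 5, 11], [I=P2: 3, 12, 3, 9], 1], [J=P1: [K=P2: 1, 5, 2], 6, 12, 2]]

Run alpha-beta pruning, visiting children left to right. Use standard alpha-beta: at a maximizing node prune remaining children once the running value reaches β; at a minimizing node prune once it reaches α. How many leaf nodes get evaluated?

13

C [α=-∞,β=+∞]: v=3
D [α=3,β=+∞]: v=1 after child 1 ≤ α → α-cutoff, skip 1
E [α=3,β=+∞]: v=5
B [α=-∞,β=+∞]: v=5
G [α=-∞,β=5]: v=5
F [α=-∞,β=5]: v=5 after child 1 ≥ β → β-cutoff, skip 3
K [α=-∞,β=5]: v=1
J [α=-∞,β=5]: v=6 after child 2 ≥ β → β-cutoff, skip 2
Root [α=-∞,β=+∞]: v=5
Leaves evaluated: 13 of 25.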